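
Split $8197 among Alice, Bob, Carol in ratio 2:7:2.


Total parts = 2 + 7 + 2 = 11
Alice: 8197 × 2/11 = 1490.36
Bob: 8197 × 7/11 = 5216.27
Carol: 8197 × 2/11 = 1490.36
= Alice: $1490.36, Bob: $5216.27, Carol: $1490.36

Alice: $1490.36, Bob: $5216.27, Carol: $1490.36


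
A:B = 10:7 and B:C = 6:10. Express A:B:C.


Match B: multiply A:B by 6 → 60:42
Multiply B:C by 7 → 42:70
Combined: 60:42:70
GCD = 2
= 30:21:35

30:21:35


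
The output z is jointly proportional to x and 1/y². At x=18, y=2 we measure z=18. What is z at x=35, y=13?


z = k·x/y²
Solve for k using the known point: k = z·y²/x = 18×4/18 = 72/18 = 4.0000
Now evaluate at x=35, y=13:
z = k × 35 / 169 = (72 × 35) / (18 × 169) = 2520/3042
≈ 0.8284

0.8284


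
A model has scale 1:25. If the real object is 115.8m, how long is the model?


Model size = real / scale
= 115.8 / 25
= 4.6320 m

4.6320 m


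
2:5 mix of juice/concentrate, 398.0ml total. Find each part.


Total parts = 2 + 5 = 7
juice: 398.0 × 2/7 = 113.7ml
concentrate: 398.0 × 5/7 = 284.3ml
= 113.7ml and 284.3ml

113.7ml and 284.3ml


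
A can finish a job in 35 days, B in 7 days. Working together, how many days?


Rate of A = 1/35 per day
Rate of B = 1/7 per day
Combined rate = 1/35 + 1/7 = 42/245 ≈ 0.1714 per day
Days = 1 / combined rate = 245/42
≈ 5.83 days

5.83 days


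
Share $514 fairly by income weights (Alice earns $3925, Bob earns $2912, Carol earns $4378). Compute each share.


Total income = 3925 + 2912 + 4378 = $11215
Alice: $514 × 3925/11215 = $179.89
Bob: $514 × 2912/11215 = $133.46
Carol: $514 × 4378/11215 = $200.65
= Alice: $179.89, Bob: $133.46, Carol: $200.65

Alice: $179.89, Bob: $133.46, Carol: $200.65


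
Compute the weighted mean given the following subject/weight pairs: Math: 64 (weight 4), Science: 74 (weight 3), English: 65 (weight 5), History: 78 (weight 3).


Numerator = 64×4 + 74×3 + 65×5 + 78×3
= 256 + 222 + 325 + 234
= 1037
Total weight = 15
Weighted avg = 1037/15
= 69.13

69.13


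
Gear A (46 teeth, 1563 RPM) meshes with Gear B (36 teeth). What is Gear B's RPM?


Gear ratio = 46:36 = 23:18
RPM_B = RPM_A × (teeth_A / teeth_B)
= 1563 × (46/36)
= 1997.2 RPM

1997.2 RPM


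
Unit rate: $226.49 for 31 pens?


Unit rate = total / quantity
= 226.49 / 31
= $7.31 per unit

$7.31 per unit


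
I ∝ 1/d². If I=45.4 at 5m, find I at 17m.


I₁d₁² = I₂d₂²
I₂ = I₁ × (d₁/d₂)²
= 45.4 × (5/17)²
= 45.4 × 25/289
= 1135/289
≈ 3.9273

3.9273


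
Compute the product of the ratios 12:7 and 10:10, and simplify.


Compound ratio = (12×10) : (7×10)
= 120:70
GCD = 10
= 12:7

12:7


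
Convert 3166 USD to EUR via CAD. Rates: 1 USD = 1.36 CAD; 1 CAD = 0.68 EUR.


Step 1: 3166 USD × 1.36 = 4305.76 CAD
Step 2: 4305.76 CAD × 0.68 = 2927.92 EUR
Implied rate USD→EUR = 1.36 × 0.68 = 0.9248
= 2927.92 EUR

2927.92 EUR


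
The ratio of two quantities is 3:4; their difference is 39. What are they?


Let A = 3k, B = 4k.
4k - 3k = 39
1k = 39 → k = 39/1 = 39
A = 3×39 = 117, B = 4×39 = 156
= A = 117, B = 156

A = 117, B = 156


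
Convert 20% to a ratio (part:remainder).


20% means 20 parts out of 100; remainder = 80
Part : remainder = 20:80
GCD = 20
= 1:4

1:4


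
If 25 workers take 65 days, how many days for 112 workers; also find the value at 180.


Inverse proportion: x × y = constant
k = 25 × 65 = 1625
At x=112: k/112 = 14.51
At x=180: k/180 = 9.03
= 14.51 and 9.03

14.51 and 9.03


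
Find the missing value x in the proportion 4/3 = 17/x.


Cross multiply: 4 × x = 3 × 17
4x = 51
x = 51 / 4
= 12.75

12.75


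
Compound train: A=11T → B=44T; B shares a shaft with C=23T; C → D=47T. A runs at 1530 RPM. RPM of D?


Stage 1: RPM_B = RPM_A × t_A/t_B = 1530 × 11/44 = 16830/44 = 382.50
B and C share a shaft → RPM_C = RPM_B
Stage 2: RPM_D = RPM_C × t_C/t_D = RPM_A × (t_A×t_C)/(t_B×t_D)
Overall ratio = (11×23)/(44×47) = 253/2068
RPM_D = 1530 × 253/2068 = 387090/2068
≈ 187.18 RPM

187.18 RPM


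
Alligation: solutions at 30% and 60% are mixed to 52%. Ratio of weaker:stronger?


Let x parts of 30% mix with y parts of 60%.
30x + 60y = 52(x + y)
30x + 60y = 52x + 52y
x(30 - 52) = y(52 - 60)
x/y = (60 - 52)/(52 - 30) = 8/22
Simplify: 4:11
= 4:11

4:11


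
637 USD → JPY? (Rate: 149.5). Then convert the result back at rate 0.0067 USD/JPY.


Amount × rate = 637 × 149.5 = 95231.50 JPY
Round-trip: 95231.50 × 0.0067 = 638.05 USD
= 95231.50 JPY, then 638.05 USD

95231.50 JPY, then 638.05 USD


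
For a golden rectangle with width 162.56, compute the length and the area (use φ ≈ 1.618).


φ = (1 + √5) / 2 ≈ 1.618
Length = width × φ = 162.56 × 1.618 = 263.02208
≈ 263.02
Area = width × length = 162.56 × 263.02208 = 42756.8693248 ≈ 42756.87
= Length: 263.02, Area: 42756.87

Length: 263.02, Area: 42756.87


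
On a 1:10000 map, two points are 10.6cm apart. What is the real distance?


Real distance = map distance × scale
= 10.6cm × 10000
= 106000 cm = 1060.0 m
= 1.060 km

1.060 km


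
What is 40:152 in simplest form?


GCD(40, 152) = 8
40/8 : 152/8
= 5:19

5:19


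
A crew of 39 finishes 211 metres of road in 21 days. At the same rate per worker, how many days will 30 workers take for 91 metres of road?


Days ∝ work / workers, so d₂ = d₁ × (m₁/m₂) × (w₂/w₁)
Workers factor (inverse): 39/30 = 1.3000
Work factor (direct): 91/211 ≈ 0.4313
d₂ = 21 × 39/30 × 91/211 = (21 × 39 × 91) / (30 × 211) = 74529/6330
≈ 11.77 days

11.77 days


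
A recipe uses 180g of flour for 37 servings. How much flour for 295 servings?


Direct proportion: y/x = constant
k = 180/37 ≈ 4.8649
y₂ = k × 295 = 180 × 295 / 37 = 53100/37
≈ 1435.14

1435.14


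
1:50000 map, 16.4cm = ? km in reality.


Real distance = map distance × scale
= 16.4cm × 50000
= 820000 cm = 8200.0 m
= 8.200 km

8.200 km


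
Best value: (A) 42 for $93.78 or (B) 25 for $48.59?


Deal A: $93.78/42 = $2.2329/unit
Deal B: $48.59/25 = $1.9436/unit
B is cheaper per unit
= Deal B

Deal B


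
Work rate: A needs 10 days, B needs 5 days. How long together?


Rate of A = 1/10 per day
Rate of B = 1/5 per day
Combined rate = 1/10 + 1/5 = 15/50 = 0.3000 per day
Days = 1 / combined rate = 50/15
≈ 3.33 days

3.33 days


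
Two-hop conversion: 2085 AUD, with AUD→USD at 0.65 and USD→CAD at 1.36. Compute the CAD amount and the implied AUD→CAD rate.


Step 1: 2085 AUD × 0.65 = 1355.25 USD
Step 2: 1355.25 USD × 1.36 = 1843.14 CAD
Implied rate AUD→CAD = 0.65 × 1.36 = 0.8840
= 1843.14 CAD; implied rate 0.8840 CAD/AUD

1843.14 CAD; implied rate 0.8840 CAD/AUD


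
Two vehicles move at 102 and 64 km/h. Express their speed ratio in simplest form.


Ratio = 102:64
GCD = 2
Simplified = 51:32
Time ratio (same distance) = 32:51
Speed ratio = 51:32

51:32


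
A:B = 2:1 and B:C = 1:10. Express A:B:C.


Match B: multiply A:B by 1 → 2:1
Multiply B:C by 1 → 1:10
Combined: 2:1:10
GCD = 1
= 2:1:10

2:1:10


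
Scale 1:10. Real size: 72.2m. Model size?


Model size = real / scale
= 72.2 / 10
= 7.2200 m

7.2200 m


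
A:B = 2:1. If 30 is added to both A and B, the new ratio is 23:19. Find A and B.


Let A = 2k, B = 1k.
(2k + 30) / (1k + 30) = 23/19
Cross-multiply: 19(2k + 30) = 23(1k + 30)
38k + 570 = 23k + 690
38k - 23k = 690 - 570
15k = 120
k = 120/15 = 8
A = 2×8 = 16, B = 1×8 = 8
= A = 16, B = 8

A = 16, B = 8


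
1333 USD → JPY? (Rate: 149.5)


Amount × rate = 1333 × 149.5
= 199283.50 JPY

199283.50 JPY


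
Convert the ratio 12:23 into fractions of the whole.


Total parts = 12 + 23 = 35
First part: 12/35 = 12/35
Second part: 23/35 = 23/35
= 12/35 and 23/35

12/35 and 23/35


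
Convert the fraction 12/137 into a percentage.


Percentage = (part / whole) × 100
= (12 / 137) × 100
≈ 8.76%

8.76%


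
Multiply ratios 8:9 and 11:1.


Compound ratio = (8×11) : (9×1)
= 88:9
GCD = 1
= 88:9

88:9


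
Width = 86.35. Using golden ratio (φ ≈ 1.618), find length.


φ = (1 + √5) / 2 ≈ 1.618
Length = width × φ = 86.35 × 1.618 = 139.7143
≈ 139.71

139.71


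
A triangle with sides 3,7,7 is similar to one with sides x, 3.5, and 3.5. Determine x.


Scale factor = 3.5/7 = 0.5
Missing side = 3 × 0.5
= 1.5

1.5


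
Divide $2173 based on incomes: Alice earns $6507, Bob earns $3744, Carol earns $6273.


Total income = 6507 + 3744 + 6273 = $16524
Alice: $2173 × 6507/16524 = $855.71
Bob: $2173 × 3744/16524 = $492.36
Carol: $2173 × 6273/16524 = $824.94
= Alice: $855.71, Bob: $492.36, Carol: $824.94

Alice: $855.71, Bob: $492.36, Carol: $824.94


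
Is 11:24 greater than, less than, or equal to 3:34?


11/24 = 0.4583
3/34 = 0.0882
0.4583 > 0.0882, so 11:24 is greater
= greater than

greater than


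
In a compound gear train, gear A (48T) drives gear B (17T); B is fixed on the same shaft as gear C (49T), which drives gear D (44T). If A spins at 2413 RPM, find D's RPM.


Stage 1: RPM_B = RPM_A × t_A/t_B = 2413 × 48/17 = 115824/17 ≈ 6813.18
B and C share a shaft → RPM_C = RPM_B
Stage 2: RPM_D = RPM_C × t_C/t_D = RPM_A × (t_A×t_C)/(t_B×t_D)
Overall ratio = (48×49)/(17×44) = 2352/748
RPM_D = 2413 × 2352/748 = 5675376/748
≈ 7587.40 RPM

7587.40 RPM


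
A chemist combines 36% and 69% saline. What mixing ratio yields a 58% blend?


Let x parts of 36% mix with y parts of 69%.
36x + 69y = 58(x + y)
36x + 69y = 58x + 58y
x(36 - 58) = y(58 - 69)
x/y = (69 - 58)/(58 - 36) = 11/22
Simplify: 1:2
= 1:2

1:2


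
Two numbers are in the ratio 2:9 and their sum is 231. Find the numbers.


Let A = 2k, B = 9k.
2k + 9k = 231
11k = 231 → k = 231/11 = 21
A = 2×21 = 42, B = 9×21 = 189
= A = 42, B = 189

A = 42, B = 189


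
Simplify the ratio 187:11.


GCD(187, 11) = 11
187/11 : 11/11
= 17:1

17:1


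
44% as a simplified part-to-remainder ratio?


44% means 44 parts out of 100; remainder = 56
Part : remainder = 44:56
GCD = 4
= 11:14

11:14


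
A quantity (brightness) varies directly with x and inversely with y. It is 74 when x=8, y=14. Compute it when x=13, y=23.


z = k·x/y
Solve for k using the known point: k = z·y/x = 74×14/8 = 1036/8 = 129.5000
Now evaluate at x=13, y=23:
z = k × 13 / 23 = (1036 × 13) / (8 × 23) = 13468/184
≈ 73.1957

73.1957


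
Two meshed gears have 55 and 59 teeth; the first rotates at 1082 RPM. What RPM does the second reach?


Gear ratio = 55:59 = 55:59
RPM_B = RPM_A × (teeth_A / teeth_B)
= 1082 × (55/59)
= 1008.6 RPM

1008.6 RPM


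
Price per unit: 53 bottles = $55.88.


Unit rate = total / quantity
= 55.88 / 53
= $1.05 per unit

$1.05 per unit


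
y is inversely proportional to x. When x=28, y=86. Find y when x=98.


Inverse proportion: x × y = constant
k = 28 × 86 = 2408
y₂ = k / 98 = 2408 / 98
= 24.57

24.57


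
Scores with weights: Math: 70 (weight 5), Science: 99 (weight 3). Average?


Numerator = 70×5 + 99×3
= 350 + 297
= 647
Total weight = 8
Weighted avg = 647/8
= 80.88

80.88


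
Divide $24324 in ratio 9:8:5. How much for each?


Total parts = 9 + 8 + 5 = 22
Part 1: 24324 × 9/22 = 9950.73
Part 2: 24324 × 8/22 = 8845.09
Part 3: 24324 × 5/22 = 5528.18
= Part 1: $9950.73, Part 2: $8845.09, Part 3: $5528.18

Part 1: $9950.73, Part 2: $8845.09, Part 3: $5528.18


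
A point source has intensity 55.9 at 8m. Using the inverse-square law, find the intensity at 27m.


I₁d₁² = I₂d₂²
I₂ = I₁ × (d₁/d₂)²
= 55.9 × (8/27)²
= 55.9 × 64/729
= 3577.6/729
≈ 4.9075

4.9075


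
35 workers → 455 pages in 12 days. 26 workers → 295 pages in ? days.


Days ∝ work / workers, so d₂ = d₁ × (m₁/m₂) × (w₂/w₁)
Workers factor (inverse): 35/26 ≈ 1.3462
Work factor (direct): 295/455 ≈ 0.6484
d₂ = 12 × 35/26 × 295/455 = (12 × 35 × 295) / (26 × 455) = 123900/11830
≈ 10.47 days

10.47 days


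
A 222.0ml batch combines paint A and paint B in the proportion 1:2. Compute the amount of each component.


Total parts = 1 + 2 = 3
paint A: 222.0 × 1/3 = 74.0ml
paint B: 222.0 × 2/3 = 148.0ml
= 74.0ml and 148.0ml

74.0ml and 148.0ml


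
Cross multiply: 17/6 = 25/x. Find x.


Cross multiply: 17 × x = 6 × 25
17x = 150
x = 150 / 17
= 8.82

8.82


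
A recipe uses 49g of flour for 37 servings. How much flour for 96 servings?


Direct proportion: y/x = constant
k = 49/37 ≈ 1.3243
y₂ = k × 96 = 49 × 96 / 37 = 4704/37
≈ 127.14

127.14


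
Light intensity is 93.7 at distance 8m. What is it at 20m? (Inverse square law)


I₁d₁² = I₂d₂²
I₂ = I₁ × (d₁/d₂)²
= 93.7 × (8/20)²
= 93.7 × 64/400
= 5996.8/400
= 14.9920

14.9920


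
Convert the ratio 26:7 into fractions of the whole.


Total parts = 26 + 7 = 33
First part: 26/33 = 26/33
Second part: 7/33 = 7/33
= 26/33 and 7/33

26/33 and 7/33


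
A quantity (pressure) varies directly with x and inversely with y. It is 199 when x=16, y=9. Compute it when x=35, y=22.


z = k·x/y
Solve for k using the known point: k = z·y/x = 199×9/16 = 1791/16 = 111.9375
Now evaluate at x=35, y=22:
z = k × 35 / 22 = (1791 × 35) / (16 × 22) = 62685/352
≈ 178.0824

178.0824


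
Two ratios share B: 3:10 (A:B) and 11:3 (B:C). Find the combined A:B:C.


Match B: multiply A:B by 11 → 33:110
Multiply B:C by 10 → 110:30
Combined: 33:110:30
GCD = 1
= 33:110:30

33:110:30


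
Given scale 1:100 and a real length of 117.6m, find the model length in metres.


Model size = real / scale
= 117.6 / 100
= 1.1760 m

1.1760 m


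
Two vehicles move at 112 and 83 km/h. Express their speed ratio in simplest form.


Ratio = 112:83
GCD = 1
Simplified = 112:83
Time ratio (same distance) = 83:112
Speed ratio = 112:83

112:83


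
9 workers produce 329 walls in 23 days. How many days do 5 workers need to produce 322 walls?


Days ∝ work / workers, so d₂ = d₁ × (m₁/m₂) × (w₂/w₁)
Workers factor (inverse): 9/5 = 1.8000
Work factor (direct): 322/329 ≈ 0.9787
d₂ = 23 × 9/5 × 322/329 = (23 × 9 × 322) / (5 × 329) = 66654/1645
≈ 40.52 days

40.52 days


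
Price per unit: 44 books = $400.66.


Unit rate = total / quantity
= 400.66 / 44
= $9.11 per unit

$9.11 per unit


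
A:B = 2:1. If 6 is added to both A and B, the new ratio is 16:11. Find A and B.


Let A = 2k, B = 1k.
(2k + 6) / (1k + 6) = 16/11
Cross-multiply: 11(2k + 6) = 16(1k + 6)
22k + 66 = 16k + 96
22k - 16k = 96 - 66
6k = 30
k = 30/6 = 5
A = 2×5 = 10, B = 1×5 = 5
= A = 10, B = 5

A = 10, B = 5


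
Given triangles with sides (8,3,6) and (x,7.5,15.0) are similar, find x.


Scale factor = 7.5/3 = 2.5
Missing side = 8 × 2.5
= 20.0

20.0


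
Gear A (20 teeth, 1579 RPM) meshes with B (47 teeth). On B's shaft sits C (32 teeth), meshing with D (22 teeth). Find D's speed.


Stage 1: RPM_B = RPM_A × t_A/t_B = 1579 × 20/47 = 31580/47 ≈ 671.91
B and C share a shaft → RPM_C = RPM_B
Stage 2: RPM_D = RPM_C × t_C/t_D = RPM_A × (t_A×t_C)/(t_B×t_D)
Overall ratio = (20×32)/(47×22) = 640/1034
RPM_D = 1579 × 640/1034 = 1010560/1034
≈ 977.33 RPM

977.33 RPM


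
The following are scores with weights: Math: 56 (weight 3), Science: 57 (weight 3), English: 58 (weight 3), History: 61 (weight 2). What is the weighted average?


Numerator = 56×3 + 57×3 + 58×3 + 61×2
= 168 + 171 + 174 + 122
= 635
Total weight = 11
Weighted avg = 635/11
= 57.73

57.73


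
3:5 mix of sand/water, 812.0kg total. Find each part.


Total parts = 3 + 5 = 8
sand: 812.0 × 3/8 = 304.5kg
water: 812.0 × 5/8 = 507.5kg
= 304.5kg and 507.5kg

304.5kg and 507.5kg


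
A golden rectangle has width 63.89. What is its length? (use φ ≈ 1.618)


φ = (1 + √5) / 2 ≈ 1.618
Length = width × φ = 63.89 × 1.618 = 103.37402
≈ 103.37

103.37


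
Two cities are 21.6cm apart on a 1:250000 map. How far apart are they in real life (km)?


Real distance = map distance × scale
= 21.6cm × 250000
= 5400000 cm = 54000.0 m
= 54.000 km

54.000 km


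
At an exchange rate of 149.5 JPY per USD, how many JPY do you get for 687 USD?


Amount × rate = 687 × 149.5
= 102706.50 JPY

102706.50 JPY


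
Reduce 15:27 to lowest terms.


GCD(15, 27) = 3
15/3 : 27/3
= 5:9

5:9


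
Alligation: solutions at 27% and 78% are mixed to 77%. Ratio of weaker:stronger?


Let x parts of 27% mix with y parts of 78%.
27x + 78y = 77(x + y)
27x + 78y = 77x + 77y
x(27 - 77) = y(77 - 78)
x/y = (78 - 77)/(77 - 27) = 1/50
Simplify: 1:50
= 1:50

1:50


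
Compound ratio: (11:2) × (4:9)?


Compound ratio = (11×4) : (2×9)
= 44:18
GCD = 2
= 22:9

22:9


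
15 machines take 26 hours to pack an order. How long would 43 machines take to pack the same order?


Inverse proportion: x × y = constant
k = 15 × 26 = 390
y₂ = k / 43 = 390 / 43
= 9.07

9.07


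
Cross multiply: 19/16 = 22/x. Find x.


Cross multiply: 19 × x = 16 × 22
19x = 352
x = 352 / 19
= 18.53

18.53


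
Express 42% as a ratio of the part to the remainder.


42% means 42 parts out of 100; remainder = 58
Part : remainder = 42:58
GCD = 2
= 21:29

21:29


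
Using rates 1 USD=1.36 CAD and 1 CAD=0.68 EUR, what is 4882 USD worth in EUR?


Step 1: 4882 USD × 1.36 = 6639.52 CAD
Step 2: 6639.52 CAD × 0.68 = 4514.87 EUR
Implied rate USD→EUR = 1.36 × 0.68 = 0.9248
= 4514.87 EUR

4514.87 EUR


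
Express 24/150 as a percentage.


Percentage = (part / whole) × 100
= (24 / 150) × 100
= 16.00%

16.00%


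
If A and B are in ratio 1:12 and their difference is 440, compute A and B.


Let A = 1k, B = 12k.
12k - 1k = 440
11k = 440 → k = 440/11 = 40
A = 1×40 = 40, B = 12×40 = 480
= A = 40, B = 480

A = 40, B = 480


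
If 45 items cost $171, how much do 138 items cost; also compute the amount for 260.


Direct proportion: y/x = constant
k = 171/45 = 3.8000
y at x=138: k × 138 = 171 × 138 / 45 = 23598/45 = 524.40
y at x=260: k × 260 = 171 × 260 / 45 = 44460/45 = 988.00
= 524.40 and 988.00

524.40 and 988.00


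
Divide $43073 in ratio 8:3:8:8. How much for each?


Total parts = 8 + 3 + 8 + 8 = 27
Part 1: 43073 × 8/27 = 12762.37
Part 2: 43073 × 3/27 = 4785.89
Part 3: 43073 × 8/27 = 12762.37
Part 4: 43073 × 8/27 = 12762.37
= Part 1: $12762.37, Part 2: $4785.89, Part 3: $12762.37, Part 4: $12762.37

Part 1: $12762.37, Part 2: $4785.89, Part 3: $12762.37, Part 4: $12762.37


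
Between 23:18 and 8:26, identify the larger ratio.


23/18 = 1.2778
8/26 = 0.3077
1.2778 > 0.3077, so 23:18 is greater
= 23:18

23:18


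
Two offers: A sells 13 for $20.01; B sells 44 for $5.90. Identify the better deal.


Deal A: $20.01/13 = $1.5392/unit
Deal B: $5.90/44 = $0.1341/unit
B is cheaper per unit
= Deal B

Deal B


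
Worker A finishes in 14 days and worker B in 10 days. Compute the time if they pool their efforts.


Rate of A = 1/14 per day
Rate of B = 1/10 per day
Combined rate = 1/14 + 1/10 = 24/140 ≈ 0.1714 per day
Days = 1 / combined rate = 140/24
≈ 5.83 days

5.83 days


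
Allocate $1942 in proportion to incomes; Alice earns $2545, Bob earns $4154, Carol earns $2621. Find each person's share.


Total income = 2545 + 4154 + 2621 = $9320
Alice: $1942 × 2545/9320 = $530.30
Bob: $1942 × 4154/9320 = $865.57
Carol: $1942 × 2621/9320 = $546.14
= Alice: $530.30, Bob: $865.57, Carol: $546.14

Alice: $530.30, Bob: $865.57, Carol: $546.14


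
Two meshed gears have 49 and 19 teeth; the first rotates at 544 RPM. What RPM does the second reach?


Gear ratio = 49:19 = 49:19
RPM_B = RPM_A × (teeth_A / teeth_B)
= 544 × (49/19)
= 1402.9 RPM

1402.9 RPM


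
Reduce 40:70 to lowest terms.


GCD(40, 70) = 10
40/10 : 70/10
= 4:7

4:7


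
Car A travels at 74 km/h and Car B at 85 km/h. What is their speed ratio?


Ratio = 74:85
GCD = 1
Simplified = 74:85
Time ratio (same distance) = 85:74
Speed ratio = 74:85

74:85


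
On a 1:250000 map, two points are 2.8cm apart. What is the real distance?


Real distance = map distance × scale
= 2.8cm × 250000
= 700000 cm = 7000.0 m
= 7.000 km

7.000 km


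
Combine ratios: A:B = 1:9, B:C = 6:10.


Match B: multiply A:B by 6 → 6:54
Multiply B:C by 9 → 54:90
Combined: 6:54:90
GCD = 6
= 1:9:15

1:9:15


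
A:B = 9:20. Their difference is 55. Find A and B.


Let A = 9k, B = 20k.
20k - 9k = 55
11k = 55 → k = 55/11 = 5
A = 9×5 = 45, B = 20×5 = 100
= A = 45, B = 100

A = 45, B = 100


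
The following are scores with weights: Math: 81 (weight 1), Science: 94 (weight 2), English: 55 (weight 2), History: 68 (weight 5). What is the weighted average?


Numerator = 81×1 + 94×2 + 55×2 + 68×5
= 81 + 188 + 110 + 340
= 719
Total weight = 10
Weighted avg = 719/10
= 71.90

71.90


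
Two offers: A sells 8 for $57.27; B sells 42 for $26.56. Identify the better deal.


Deal A: $57.27/8 = $7.1588/unit
Deal B: $26.56/42 = $0.6324/unit
B is cheaper per unit
= Deal B

Deal B


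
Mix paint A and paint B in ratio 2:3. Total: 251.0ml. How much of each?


Total parts = 2 + 3 = 5
paint A: 251.0 × 2/5 = 100.4ml
paint B: 251.0 × 3/5 = 150.6ml
= 100.4ml and 150.6ml

100.4ml and 150.6ml


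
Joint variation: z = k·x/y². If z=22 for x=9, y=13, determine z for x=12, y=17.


z = k·x/y²
Solve for k using the known point: k = z·y²/x = 22×169/9 = 3718/9 ≈ 413.1111
Now evaluate at x=12, y=17:
z = k × 12 / 289 = (3718 × 12) / (9 × 289) = 44616/2601
≈ 17.1534

17.1534


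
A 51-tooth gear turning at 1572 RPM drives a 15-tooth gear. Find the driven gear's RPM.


Gear ratio = 51:15 = 17:5
RPM_B = RPM_A × (teeth_A / teeth_B)
= 1572 × (51/15)
= 5344.8 RPM

5344.8 RPM


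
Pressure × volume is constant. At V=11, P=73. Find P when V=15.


Inverse proportion: x × y = constant
k = 11 × 73 = 803
y₂ = k / 15 = 803 / 15
= 53.53

53.53


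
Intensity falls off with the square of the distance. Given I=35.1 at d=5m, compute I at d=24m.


I₁d₁² = I₂d₂²
I₂ = I₁ × (d₁/d₂)²
= 35.1 × (5/24)²
= 35.1 × 25/576
= 877.5/576
≈ 1.5234

1.5234


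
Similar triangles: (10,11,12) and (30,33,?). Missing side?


Scale factor = 30/10 = 3
Missing side = 12 × 3
= 36.0

36.0


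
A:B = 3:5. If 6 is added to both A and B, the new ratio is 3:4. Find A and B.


Let A = 3k, B = 5k.
(3k + 6) / (5k + 6) = 3/4
Cross-multiply: 4(3k + 6) = 3(5k + 6)
12k + 24 = 15k + 18
12k - 15k = 18 - 24
-3k = -6
k = -6/-3 = 2
A = 3×2 = 6, B = 5×2 = 10
= A = 6, B = 10

A = 6, B = 10


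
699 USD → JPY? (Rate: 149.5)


Amount × rate = 699 × 149.5
= 104500.50 JPY

104500.50 JPY


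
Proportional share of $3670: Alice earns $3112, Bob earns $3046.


Total income = 3112 + 3046 = $6158
Alice: $3670 × 3112/6158 = $1854.67
Bob: $3670 × 3046/6158 = $1815.33
= Alice: $1854.67, Bob: $1815.33

Alice: $1854.67, Bob: $1815.33


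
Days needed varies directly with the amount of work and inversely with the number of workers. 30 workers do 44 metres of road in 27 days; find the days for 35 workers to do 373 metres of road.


Days ∝ work / workers, so d₂ = d₁ × (m₁/m₂) × (w₂/w₁)
Workers factor (inverse): 30/35 ≈ 0.8571
Work factor (direct): 373/44 ≈ 8.4773
d₂ = 27 × 30/35 × 373/44 = (27 × 30 × 373) / (35 × 44) = 302130/1540
≈ 196.19 days

196.19 days


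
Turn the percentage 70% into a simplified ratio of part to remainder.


70% means 70 parts out of 100; remainder = 30
Part : remainder = 70:30
GCD = 10
= 7:3

7:3


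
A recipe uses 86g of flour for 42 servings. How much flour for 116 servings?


Direct proportion: y/x = constant
k = 86/42 ≈ 2.0476
y₂ = k × 116 = 86 × 116 / 42 = 9976/42
≈ 237.52

237.52


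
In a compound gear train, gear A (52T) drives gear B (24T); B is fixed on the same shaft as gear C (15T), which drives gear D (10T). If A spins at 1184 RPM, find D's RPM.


Stage 1: RPM_B = RPM_A × t_A/t_B = 1184 × 52/24 = 61568/24 ≈ 2565.33
B and C share a shaft → RPM_C = RPM_B
Stage 2: RPM_D = RPM_C × t_C/t_D = RPM_A × (t_A×t_C)/(t_B×t_D)
Overall ratio = (52×15)/(24×10) = 780/240
RPM_D = 1184 × 780/240 = 923520/240
= 3848.00 RPM

3848.00 RPM


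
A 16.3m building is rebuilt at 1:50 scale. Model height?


Model size = real / scale
= 16.3 / 50
= 0.3260 m

0.3260 m


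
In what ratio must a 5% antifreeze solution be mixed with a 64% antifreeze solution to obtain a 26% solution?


Let x parts of 5% mix with y parts of 64%.
5x + 64y = 26(x + y)
5x + 64y = 26x + 26y
x(5 - 26) = y(26 - 64)
x/y = (64 - 26)/(26 - 5) = 38/21
Simplify: 38:21
= 38:21

38:21


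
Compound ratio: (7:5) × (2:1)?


Compound ratio = (7×2) : (5×1)
= 14:5
GCD = 1
= 14:5

14:5


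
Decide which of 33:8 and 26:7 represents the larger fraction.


33/8 = 4.1250
26/7 = 3.7143
4.1250 > 3.7143, so 33:8 is greater
= 33:8

33:8


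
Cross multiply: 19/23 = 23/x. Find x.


Cross multiply: 19 × x = 23 × 23
19x = 529
x = 529 / 19
= 27.84

27.84


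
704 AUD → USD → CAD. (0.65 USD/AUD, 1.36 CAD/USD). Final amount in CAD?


Step 1: 704 AUD × 0.65 = 457.60 USD
Step 2: 457.60 USD × 1.36 = 622.34 CAD
Implied rate AUD→CAD = 0.65 × 1.36 = 0.8840
= 622.34 CAD

622.34 CAD


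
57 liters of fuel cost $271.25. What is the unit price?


Unit rate = total / quantity
= 271.25 / 57
= $4.76 per unit

$4.76 per unit


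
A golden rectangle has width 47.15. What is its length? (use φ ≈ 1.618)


φ = (1 + √5) / 2 ≈ 1.618
Length = width × φ = 47.15 × 1.618 = 76.2887
≈ 76.29

76.29


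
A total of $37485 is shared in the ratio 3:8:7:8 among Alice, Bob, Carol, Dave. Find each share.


Total parts = 3 + 8 + 7 + 8 = 26
Alice: 37485 × 3/26 = 4325.19
Bob: 37485 × 8/26 = 11533.85
Carol: 37485 × 7/26 = 10092.12
Dave: 37485 × 8/26 = 11533.85
= Alice: $4325.19, Bob: $11533.85, Carol: $10092.12, Dave: $11533.85

Alice: $4325.19, Bob: $11533.85, Carol: $10092.12, Dave: $11533.85


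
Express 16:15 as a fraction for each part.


Total parts = 16 + 15 = 31
First part: 16/31 = 16/31
Second part: 15/31 = 15/31
= 16/31 and 15/31

16/31 and 15/31


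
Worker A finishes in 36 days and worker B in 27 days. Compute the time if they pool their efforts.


Rate of A = 1/36 per day
Rate of B = 1/27 per day
Combined rate = 1/36 + 1/27 = 63/972 ≈ 0.0648 per day
Days = 1 / combined rate = 972/63
≈ 15.43 days

15.43 days


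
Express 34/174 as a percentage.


Percentage = (part / whole) × 100
= (34 / 174) × 100
≈ 19.54%

19.54%


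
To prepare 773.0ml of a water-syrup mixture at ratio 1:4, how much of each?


Total parts = 1 + 4 = 5
water: 773.0 × 1/5 = 154.6ml
syrup: 773.0 × 4/5 = 618.4ml
= 154.6ml and 618.4ml

154.6ml and 618.4ml


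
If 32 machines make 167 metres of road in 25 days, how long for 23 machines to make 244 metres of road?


Days ∝ work / workers, so d₂ = d₁ × (m₁/m₂) × (w₂/w₁)
Workers factor (inverse): 32/23 ≈ 1.3913
Work factor (direct): 244/167 ≈ 1.4611
d₂ = 25 × 32/23 × 244/167 = (25 × 32 × 244) / (23 × 167) = 195200/3841
≈ 50.82 days

50.82 days


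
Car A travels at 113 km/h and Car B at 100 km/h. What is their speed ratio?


Ratio = 113:100
GCD = 1
Simplified = 113:100
Time ratio (same distance) = 100:113
Speed ratio = 113:100

113:100


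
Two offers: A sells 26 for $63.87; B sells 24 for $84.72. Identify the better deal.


Deal A: $63.87/26 = $2.4565/unit
Deal B: $84.72/24 = $3.5300/unit
A is cheaper per unit
= Deal A

Deal A


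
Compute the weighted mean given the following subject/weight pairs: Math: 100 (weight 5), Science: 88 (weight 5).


Numerator = 100×5 + 88×5
= 500 + 440
= 940
Total weight = 10
Weighted avg = 940/10
= 94.00

94.00


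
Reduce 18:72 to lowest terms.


GCD(18, 72) = 18
18/18 : 72/18
= 1:4

1:4


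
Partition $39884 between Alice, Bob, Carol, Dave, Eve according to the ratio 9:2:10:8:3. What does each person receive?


Total parts = 9 + 2 + 10 + 8 + 3 = 32
Alice: 39884 × 9/32 = 11217.38
Bob: 39884 × 2/32 = 2492.75
Carol: 39884 × 10/32 = 12463.75
Dave: 39884 × 8/32 = 9971.00
Eve: 39884 × 3/32 = 3739.13
= Alice: $11217.38, Bob: $2492.75, Carol: $12463.75, Dave: $9971.00, Eve: $3739.13

Alice: $11217.38, Bob: $2492.75, Carol: $12463.75, Dave: $9971.00, Eve: $3739.13


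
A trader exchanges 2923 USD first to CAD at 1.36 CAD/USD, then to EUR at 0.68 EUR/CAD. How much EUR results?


Step 1: 2923 USD × 1.36 = 3975.28 CAD
Step 2: 3975.28 CAD × 0.68 = 2703.19 EUR
Implied rate USD→EUR = 1.36 × 0.68 = 0.9248
= 2703.19 EUR

2703.19 EUR


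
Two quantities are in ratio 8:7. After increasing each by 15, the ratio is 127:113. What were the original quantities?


Let A = 8k, B = 7k.
(8k + 15) / (7k + 15) = 127/113
Cross-multiply: 113(8k + 15) = 127(7k + 15)
904k + 1695 = 889k + 1905
904k - 889k = 1905 - 1695
15k = 210
k = 210/15 = 14
A = 8×14 = 112, B = 7×14 = 98
= A = 112, B = 98

A = 112, B = 98


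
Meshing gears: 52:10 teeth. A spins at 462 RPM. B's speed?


Gear ratio = 52:10 = 26:5
RPM_B = RPM_A × (teeth_A / teeth_B)
= 462 × (52/10)
= 2402.4 RPM

2402.4 RPM


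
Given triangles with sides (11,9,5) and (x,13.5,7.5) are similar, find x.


Scale factor = 13.5/9 = 1.5
Missing side = 11 × 1.5
= 16.5

16.5


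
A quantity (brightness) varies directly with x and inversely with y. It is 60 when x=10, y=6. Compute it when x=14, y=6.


z = k·x/y
Solve for k using the known point: k = z·y/x = 60×6/10 = 360/10 = 36.0000
Now evaluate at x=14, y=6:
z = k × 14 / 6 = (360 × 14) / (10 × 6) = 5040/60
= 84.0000

84.0000


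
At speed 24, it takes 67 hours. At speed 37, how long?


Inverse proportion: x × y = constant
k = 24 × 67 = 1608
y₂ = k / 37 = 1608 / 37
= 43.46

43.46


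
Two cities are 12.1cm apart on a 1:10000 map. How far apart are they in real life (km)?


Real distance = map distance × scale
= 12.1cm × 10000
= 121000 cm = 1210.0 m
= 1.210 km

1.210 km


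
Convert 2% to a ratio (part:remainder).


2% means 2 parts out of 100; remainder = 98
Part : remainder = 2:98
GCD = 2
= 1:49

1:49


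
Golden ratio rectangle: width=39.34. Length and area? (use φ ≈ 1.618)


φ = (1 + √5) / 2 ≈ 1.618
Length = width × φ = 39.34 × 1.618 = 63.65212
≈ 63.65
Area = width × length = 39.34 × 63.65212 = 2504.0744008 ≈ 2504.07
= Length: 63.65, Area: 2504.07

Length: 63.65, Area: 2504.07


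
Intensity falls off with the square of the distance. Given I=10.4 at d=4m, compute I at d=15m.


I₁d₁² = I₂d₂²
I₂ = I₁ × (d₁/d₂)²
= 10.4 × (4/15)²
= 10.4 × 16/225
= 166.4/225
≈ 0.7396

0.7396


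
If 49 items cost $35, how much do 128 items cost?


Direct proportion: y/x = constant
k = 35/49 ≈ 0.7143
y₂ = k × 128 = 35 × 128 / 49 = 4480/49
≈ 91.43

91.43


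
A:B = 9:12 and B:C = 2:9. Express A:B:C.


Match B: multiply A:B by 2 → 18:24
Multiply B:C by 12 → 24:108
Combined: 18:24:108
GCD = 6
= 3:4:18

3:4:18


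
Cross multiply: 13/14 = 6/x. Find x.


Cross multiply: 13 × x = 14 × 6
13x = 84
x = 84 / 13
= 6.46

6.46


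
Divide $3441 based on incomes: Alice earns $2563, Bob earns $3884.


Total income = 2563 + 3884 = $6447
Alice: $3441 × 2563/6447 = $1367.97
Bob: $3441 × 3884/6447 = $2073.03
= Alice: $1367.97, Bob: $2073.03

Alice: $1367.97, Bob: $2073.03


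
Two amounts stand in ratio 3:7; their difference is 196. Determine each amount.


Let A = 3k, B = 7k.
7k - 3k = 196
4k = 196 → k = 196/4 = 49
A = 3×49 = 147, B = 7×49 = 343
= A = 147, B = 343

A = 147, B = 343


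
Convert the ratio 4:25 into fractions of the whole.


Total parts = 4 + 25 = 29
First part: 4/29 = 4/29
Second part: 25/29 = 25/29
= 4/29 and 25/29

4/29 and 25/29


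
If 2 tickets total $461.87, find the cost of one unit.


Unit rate = total / quantity
= 461.87 / 2
= $230.94 per unit

$230.94 per unit


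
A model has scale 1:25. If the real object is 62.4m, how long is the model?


Model size = real / scale
= 62.4 / 25
= 2.4960 m

2.4960 m


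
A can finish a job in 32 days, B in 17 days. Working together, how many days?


Rate of A = 1/32 per day
Rate of B = 1/17 per day
Combined rate = 1/32 + 1/17 = 49/544 ≈ 0.0901 per day
Days = 1 / combined rate = 544/49
≈ 11.10 days

11.10 days


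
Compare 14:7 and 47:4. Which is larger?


14/7 = 2.0000
47/4 = 11.7500
2.0000 < 11.7500, so 14:7 is less
= 47:4

47:4


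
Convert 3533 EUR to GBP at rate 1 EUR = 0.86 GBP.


Amount × rate = 3533 × 0.86
= 3038.38 GBP

3038.38 GBP


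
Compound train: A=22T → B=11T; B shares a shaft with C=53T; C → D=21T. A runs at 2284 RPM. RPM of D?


Stage 1: RPM_B = RPM_A × t_A/t_B = 2284 × 22/11 = 50248/11 = 4568.00
B and C share a shaft → RPM_C = RPM_B
Stage 2: RPM_D = RPM_C × t_C/t_D = RPM_A × (t_A×t_C)/(t_B×t_D)
Overall ratio = (22×53)/(11×21) = 1166/231
RPM_D = 2284 × 1166/231 = 2663144/231
≈ 11528.76 RPM

11528.76 RPM


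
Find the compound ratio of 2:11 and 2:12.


Compound ratio = (2×2) : (11×12)
= 4:132
GCD = 4
= 1:33

1:33


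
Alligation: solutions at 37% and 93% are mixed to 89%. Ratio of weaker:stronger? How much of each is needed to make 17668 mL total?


Let x parts of 37% mix with y parts of 93%.
37x + 93y = 89(x + y)
37x + 93y = 89x + 89y
x(37 - 89) = y(89 - 93)
x/y = (93 - 89)/(89 - 37) = 4/52
Simplify: 1:13
Total parts = 14; one part = 17668/14 = 1262.00 mL
37% solution: 1×1262.00 = 1262.00 mL
93% solution: 13×1262.00 = 16406.00 mL
= ratio 1:13; 1262.00 mL and 16406.00 mL

ratio 1:13; 1262.00 mL and 16406.00 mL


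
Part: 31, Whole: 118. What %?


Percentage = (part / whole) × 100
= (31 / 118) × 100
≈ 26.27%

26.27%


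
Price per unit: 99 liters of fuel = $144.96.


Unit rate = total / quantity
= 144.96 / 99
= $1.46 per unit

$1.46 per unit


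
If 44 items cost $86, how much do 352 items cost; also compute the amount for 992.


Direct proportion: y/x = constant
k = 86/44 ≈ 1.9545
y at x=352: k × 352 = 86 × 352 / 44 = 30272/44 = 688.00
y at x=992: k × 992 = 86 × 992 / 44 = 85312/44 ≈ 1938.91
= 688.00 and 1938.91

688.00 and 1938.91


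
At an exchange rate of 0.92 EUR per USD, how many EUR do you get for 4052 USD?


Amount × rate = 4052 × 0.92
= 3727.84 EUR

3727.84 EUR


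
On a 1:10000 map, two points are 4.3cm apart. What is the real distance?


Real distance = map distance × scale
= 4.3cm × 10000
= 43000 cm = 430.0 m
= 0.430 km

0.430 km


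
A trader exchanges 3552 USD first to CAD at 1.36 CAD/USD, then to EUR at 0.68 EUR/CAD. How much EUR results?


Step 1: 3552 USD × 1.36 = 4830.72 CAD
Step 2: 4830.72 CAD × 0.68 = 3284.89 EUR
Implied rate USD→EUR = 1.36 × 0.68 = 0.9248
= 3284.89 EUR

3284.89 EUR


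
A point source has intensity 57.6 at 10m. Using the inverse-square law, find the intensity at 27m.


I₁d₁² = I₂d₂²
I₂ = I₁ × (d₁/d₂)²
= 57.6 × (10/27)²
= 57.6 × 100/729
= 5760/729
≈ 7.9012

7.9012


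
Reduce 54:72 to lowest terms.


GCD(54, 72) = 18
54/18 : 72/18
= 3:4

3:4


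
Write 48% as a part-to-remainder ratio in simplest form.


48% means 48 parts out of 100; remainder = 52
Part : remainder = 48:52
GCD = 4
= 12:13

12:13


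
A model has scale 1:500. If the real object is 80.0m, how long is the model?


Model size = real / scale
= 80.0 / 500
= 0.1600 m

0.1600 m


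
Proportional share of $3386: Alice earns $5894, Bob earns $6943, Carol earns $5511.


Total income = 5894 + 6943 + 5511 = $18348
Alice: $3386 × 5894/18348 = $1087.70
Bob: $3386 × 6943/18348 = $1281.28
Carol: $3386 × 5511/18348 = $1017.02
= Alice: $1087.70, Bob: $1281.28, Carol: $1017.02

Alice: $1087.70, Bob: $1281.28, Carol: $1017.02


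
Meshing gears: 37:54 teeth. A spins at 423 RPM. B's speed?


Gear ratio = 37:54 = 37:54
RPM_B = RPM_A × (teeth_A / teeth_B)
= 423 × (37/54)
= 289.8 RPM

289.8 RPM


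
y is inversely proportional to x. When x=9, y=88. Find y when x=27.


Inverse proportion: x × y = constant
k = 9 × 88 = 792
y₂ = k / 27 = 792 / 27
= 29.33

29.33


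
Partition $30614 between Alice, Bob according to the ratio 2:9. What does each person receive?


Total parts = 2 + 9 = 11
Alice: 30614 × 2/11 = 5566.18
Bob: 30614 × 9/11 = 25047.82
= Alice: $5566.18, Bob: $25047.82

Alice: $5566.18, Bob: $25047.82


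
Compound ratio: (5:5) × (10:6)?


Compound ratio = (5×10) : (5×6)
= 50:30
GCD = 10
= 5:3

5:3


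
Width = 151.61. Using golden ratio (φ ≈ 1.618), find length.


φ = (1 + √5) / 2 ≈ 1.618
Length = width × φ = 151.61 × 1.618 = 245.30498
≈ 245.30

245.30


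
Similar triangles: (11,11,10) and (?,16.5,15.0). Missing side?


Scale factor = 16.5/11 = 1.5
Missing side = 11 × 1.5
= 16.5

16.5


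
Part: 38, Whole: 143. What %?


Percentage = (part / whole) × 100
= (38 / 143) × 100
≈ 26.57%

26.57%


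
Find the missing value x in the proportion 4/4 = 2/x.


Cross multiply: 4 × x = 4 × 2
4x = 8
x = 8 / 4
= 2.00

2.00


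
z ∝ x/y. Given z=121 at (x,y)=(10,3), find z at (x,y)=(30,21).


z = k·x/y
Solve for k using the known point: k = z·y/x = 121×3/10 = 363/10 = 36.3000
Now evaluate at x=30, y=21:
z = k × 30 / 21 = (363 × 30) / (10 × 21) = 10890/210
≈ 51.8571

51.8571


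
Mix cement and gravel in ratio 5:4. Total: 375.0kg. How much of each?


Total parts = 5 + 4 = 9
cement: 375.0 × 5/9 = 208.3kg
gravel: 375.0 × 4/9 = 166.7kg
= 208.3kg and 166.7kg

208.3kg and 166.7kg


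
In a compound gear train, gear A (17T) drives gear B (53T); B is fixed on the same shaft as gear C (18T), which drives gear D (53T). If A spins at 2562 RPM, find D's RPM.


Stage 1: RPM_B = RPM_A × t_A/t_B = 2562 × 17/53 = 43554/53 ≈ 821.77
B and C share a shaft → RPM_C = RPM_B
Stage 2: RPM_D = RPM_C × t_C/t_D = RPM_A × (t_A×t_C)/(t_B×t_D)
Overall ratio = (17×18)/(53×53) = 306/2809
RPM_D = 2562 × 306/2809 = 783972/2809
≈ 279.09 RPM

279.09 RPM


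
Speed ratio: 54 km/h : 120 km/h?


Ratio = 54:120
GCD = 6
Simplified = 9:20
Time ratio (same distance) = 20:9
Speed ratio = 9:20

9:20


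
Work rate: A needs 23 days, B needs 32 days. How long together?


Rate of A = 1/23 per day
Rate of B = 1/32 per day
Combined rate = 1/23 + 1/32 = 55/736 ≈ 0.0747 per day
Days = 1 / combined rate = 736/55
≈ 13.38 days

13.38 days


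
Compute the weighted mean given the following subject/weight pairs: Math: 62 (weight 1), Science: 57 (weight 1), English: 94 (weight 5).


Numerator = 62×1 + 57×1 + 94×5
= 62 + 57 + 470
= 589
Total weight = 7
Weighted avg = 589/7
= 84.14

84.14


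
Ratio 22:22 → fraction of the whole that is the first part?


Total parts = 22 + 22 = 44
First part: 22/44 = 1/2
= 1/2

1/2


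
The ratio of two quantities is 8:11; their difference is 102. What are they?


Let A = 8k, B = 11k.
11k - 8k = 102
3k = 102 → k = 102/3 = 34
A = 8×34 = 272, B = 11×34 = 374
= A = 272, B = 374

A = 272, B = 374


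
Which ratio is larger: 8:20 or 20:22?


8/20 = 0.4000
20/22 = 0.9091
0.4000 < 0.9091, so 8:20 is less
= 20:22

20:22


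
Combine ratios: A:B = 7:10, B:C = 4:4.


Match B: multiply A:B by 4 → 28:40
Multiply B:C by 10 → 40:40
Combined: 28:40:40
GCD = 4
= 7:10:10

7:10:10


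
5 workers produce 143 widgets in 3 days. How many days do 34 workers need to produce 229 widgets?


Days ∝ work / workers, so d₂ = d₁ × (m₁/m₂) × (w₂/w₁)
Workers factor (inverse): 5/34 ≈ 0.1471
Work factor (direct): 229/143 ≈ 1.6014
d₂ = 3 × 5/34 × 229/143 = (3 × 5 × 229) / (34 × 143) = 3435/4862
≈ 0.71 days

0.71 days
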